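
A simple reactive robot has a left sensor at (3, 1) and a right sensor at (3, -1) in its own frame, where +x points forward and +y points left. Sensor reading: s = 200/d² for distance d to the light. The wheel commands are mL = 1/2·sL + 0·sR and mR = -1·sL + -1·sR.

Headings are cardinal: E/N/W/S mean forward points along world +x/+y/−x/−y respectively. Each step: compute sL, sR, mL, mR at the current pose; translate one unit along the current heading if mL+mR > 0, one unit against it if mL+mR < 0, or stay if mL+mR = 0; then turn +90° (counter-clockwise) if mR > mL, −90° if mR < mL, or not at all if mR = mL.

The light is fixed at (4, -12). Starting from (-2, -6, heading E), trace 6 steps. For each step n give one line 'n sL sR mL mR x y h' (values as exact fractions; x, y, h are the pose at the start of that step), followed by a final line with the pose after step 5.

n=0: pose=(-2,-6,E); sL=100/29, sR=100/17; mL=50/29, mR=-4600/493; mL+mR=-3750/493 → advance -1; mR−mL=-5450/493 → turn -1·90°
n=1: pose=(-3,-6,S); sL=40/9, sR=200/73; mL=20/9, mR=-4720/657; mL+mR=-3260/657 → advance -1; mR−mL=-2060/219 → turn -1·90°
n=2: pose=(-3,-5,W); sL=25/17, sR=50/41; mL=25/34, mR=-1875/697; mL+mR=-2725/1394 → advance -1; mR−mL=-4775/1394 → turn -1·90°
n=3: pose=(-2,-5,N); sL=200/149, sR=8/5; mL=100/149, mR=-2192/745; mL+mR=-1692/745 → advance -1; mR−mL=-2692/745 → turn -1·90°
n=4: pose=(-2,-6,E); sL=100/29, sR=100/17; mL=50/29, mR=-4600/493; mL+mR=-3750/493 → advance -1; mR−mL=-5450/493 → turn -1·90°
n=5: pose=(-3,-6,S); sL=40/9, sR=200/73; mL=20/9, mR=-4720/657; mL+mR=-3260/657 → advance -1; mR−mL=-2060/219 → turn -1·90°

0 100/29 100/17 50/29 -4600/493 -2 -6 E
1 40/9 200/73 20/9 -4720/657 -3 -6 S
2 25/17 50/41 25/34 -1875/697 -3 -5 W
3 200/149 8/5 100/149 -2192/745 -2 -5 N
4 100/29 100/17 50/29 -4600/493 -2 -6 E
5 40/9 200/73 20/9 -4720/657 -3 -6 S
final -3 -5 W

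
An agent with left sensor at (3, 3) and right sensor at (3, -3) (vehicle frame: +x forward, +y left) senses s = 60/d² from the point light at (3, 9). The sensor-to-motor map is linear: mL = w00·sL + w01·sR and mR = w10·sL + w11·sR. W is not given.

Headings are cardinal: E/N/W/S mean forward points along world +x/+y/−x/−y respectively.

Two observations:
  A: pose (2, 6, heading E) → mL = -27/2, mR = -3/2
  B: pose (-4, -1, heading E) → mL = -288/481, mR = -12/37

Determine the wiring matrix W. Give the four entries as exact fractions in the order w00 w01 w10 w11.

obs A: pose=(2,6,E) → sL=15, sR=3/2, mL=-27/2, mR=-3/2
obs B: pose=(-4,-1,E) → sL=12/13, sR=12/37, mL=-288/481, mR=-12/37
sensor matrix S = [[15, 3/2], [12/13, 12/37]]; det S = 1674/481
solve [mL_A; mL_B] = S·[w00; w01] and [mR_A; mR_B] = S·[w10; w11]:
  w00 = -1, w01 = 1, w10 = 0, w11 = -1

-1 1 0 -1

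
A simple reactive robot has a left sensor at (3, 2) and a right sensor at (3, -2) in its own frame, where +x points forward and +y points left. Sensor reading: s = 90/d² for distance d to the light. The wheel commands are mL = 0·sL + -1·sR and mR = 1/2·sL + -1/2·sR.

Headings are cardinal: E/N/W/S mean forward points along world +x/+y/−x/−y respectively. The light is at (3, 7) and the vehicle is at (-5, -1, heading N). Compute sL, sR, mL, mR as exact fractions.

18/25 90/61 -90/61 -576/1525

left sensor world pos  = (-7, 2); dL² = 125
right sensor world pos = (-3, 2); dR² = 61
sL = 90/125 = 18/25
sR = 90/61 = 90/61
mL = 0·sL + -1·sR = -90/61
mR = 1/2·sL + -1/2·sR = -576/1525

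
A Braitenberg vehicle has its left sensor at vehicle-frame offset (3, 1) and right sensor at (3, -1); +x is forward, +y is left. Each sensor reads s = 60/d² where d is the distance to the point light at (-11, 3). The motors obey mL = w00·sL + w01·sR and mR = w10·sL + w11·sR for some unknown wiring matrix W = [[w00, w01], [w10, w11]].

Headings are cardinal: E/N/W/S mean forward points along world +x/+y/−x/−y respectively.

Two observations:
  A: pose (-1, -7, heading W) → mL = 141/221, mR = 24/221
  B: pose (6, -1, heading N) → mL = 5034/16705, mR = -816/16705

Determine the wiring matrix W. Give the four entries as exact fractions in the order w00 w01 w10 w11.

obs A: pose=(-1,-7,W) → sL=6/17, sR=6/13, mL=141/221, mR=24/221
obs B: pose=(6,-1,N) → sL=60/257, sR=12/65, mL=5034/16705, mR=-816/16705
sensor matrix S = [[6/17, 6/13], [60/257, 12/65]]; det S = -12096/283985
solve [mL_A; mL_B] = S·[w00; w01] and [mR_A; mR_B] = S·[w10; w11]:
  w00 = 1/2, w01 = 1, w10 = -1, w11 = 1

1/2 1 -1 1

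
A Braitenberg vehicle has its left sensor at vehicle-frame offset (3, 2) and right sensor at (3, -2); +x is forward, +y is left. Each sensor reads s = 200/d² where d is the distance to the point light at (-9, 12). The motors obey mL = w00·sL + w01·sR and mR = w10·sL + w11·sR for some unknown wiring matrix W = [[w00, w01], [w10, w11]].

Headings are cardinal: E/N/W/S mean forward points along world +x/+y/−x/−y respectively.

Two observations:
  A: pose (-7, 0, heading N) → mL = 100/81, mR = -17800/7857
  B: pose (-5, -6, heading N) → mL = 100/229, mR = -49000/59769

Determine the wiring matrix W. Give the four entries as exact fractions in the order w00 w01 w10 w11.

obs A: pose=(-7,0,N) → sL=200/81, sR=200/97, mL=100/81, mR=-17800/7857
obs B: pose=(-5,-6,N) → sL=200/229, sR=200/261, mL=100/229, mR=-49000/59769
sensor matrix S = [[200/81, 200/97], [200/229, 200/261]]; det S = 42880000/469605033
solve [mL_A; mL_B] = S·[w00; w01] and [mR_A; mR_B] = S·[w10; w11]:
  w00 = 1/2, w01 = 0, w10 = -1/2, w11 = -1/2

1/2 0 -1/2 -1/2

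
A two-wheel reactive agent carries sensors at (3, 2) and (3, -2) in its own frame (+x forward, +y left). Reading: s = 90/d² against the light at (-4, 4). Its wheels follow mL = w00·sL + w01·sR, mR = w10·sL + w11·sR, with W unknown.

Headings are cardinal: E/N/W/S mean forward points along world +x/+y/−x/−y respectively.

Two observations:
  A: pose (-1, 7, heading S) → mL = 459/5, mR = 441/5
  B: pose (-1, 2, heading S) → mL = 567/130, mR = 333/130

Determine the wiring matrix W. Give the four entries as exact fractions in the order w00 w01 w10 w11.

1/2 1 -1/2 1

obs A: pose=(-1,7,S) → sL=18/5, sR=90, mL=459/5, mR=441/5
obs B: pose=(-1,2,S) → sL=9/5, sR=45/13, mL=567/130, mR=333/130
sensor matrix S = [[18/5, 90], [9/5, 45/13]]; det S = -1944/13
solve [mL_A; mL_B] = S·[w00; w01] and [mR_A; mR_B] = S·[w10; w11]:
  w00 = 1/2, w01 = 1, w10 = -1/2, w11 = 1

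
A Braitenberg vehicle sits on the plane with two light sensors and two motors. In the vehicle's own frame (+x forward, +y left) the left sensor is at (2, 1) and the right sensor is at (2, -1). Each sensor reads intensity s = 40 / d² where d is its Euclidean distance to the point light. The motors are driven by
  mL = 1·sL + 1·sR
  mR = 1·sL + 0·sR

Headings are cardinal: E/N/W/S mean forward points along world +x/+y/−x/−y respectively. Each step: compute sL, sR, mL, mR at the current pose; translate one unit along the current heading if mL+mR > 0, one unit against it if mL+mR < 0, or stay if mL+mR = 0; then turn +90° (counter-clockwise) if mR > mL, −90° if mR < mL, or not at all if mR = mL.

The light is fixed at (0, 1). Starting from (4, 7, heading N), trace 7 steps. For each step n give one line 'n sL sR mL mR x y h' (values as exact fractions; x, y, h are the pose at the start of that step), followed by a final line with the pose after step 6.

n=0: pose=(4,7,N); sL=40/73, sR=40/89; mL=6480/6497, mR=40/73; mL+mR=10040/6497 → advance +1; mR−mL=-40/89 → turn -1·90°
n=1: pose=(4,8,E); sL=2/5, sR=5/9; mL=43/45, mR=2/5; mL+mR=61/45 → advance +1; mR−mL=-5/9 → turn -1·90°
n=2: pose=(5,8,S); sL=40/61, sR=40/41; mL=4080/2501, mR=40/61; mL+mR=5720/2501 → advance +1; mR−mL=-40/41 → turn -1·90°
n=3: pose=(5,7,W); sL=20/17, sR=20/29; mL=920/493, mR=20/17; mL+mR=1500/493 → advance +1; mR−mL=-20/29 → turn -1·90°
n=4: pose=(4,7,N); sL=40/73, sR=40/89; mL=6480/6497, mR=40/73; mL+mR=10040/6497 → advance +1; mR−mL=-40/89 → turn -1·90°
n=5: pose=(4,8,E); sL=2/5, sR=5/9; mL=43/45, mR=2/5; mL+mR=61/45 → advance +1; mR−mL=-5/9 → turn -1·90°
n=6: pose=(5,8,S); sL=40/61, sR=40/41; mL=4080/2501, mR=40/61; mL+mR=5720/2501 → advance +1; mR−mL=-40/41 → turn -1·90°

0 40/73 40/89 6480/6497 40/73 4 7 N
1 2/5 5/9 43/45 2/5 4 8 E
2 40/61 40/41 4080/2501 40/61 5 8 S
3 20/17 20/29 920/493 20/17 5 7 W
4 40/73 40/89 6480/6497 40/73 4 7 N
5 2/5 5/9 43/45 2/5 4 8 E
6 40/61 40/41 4080/2501 40/61 5 8 S
final 5 7 W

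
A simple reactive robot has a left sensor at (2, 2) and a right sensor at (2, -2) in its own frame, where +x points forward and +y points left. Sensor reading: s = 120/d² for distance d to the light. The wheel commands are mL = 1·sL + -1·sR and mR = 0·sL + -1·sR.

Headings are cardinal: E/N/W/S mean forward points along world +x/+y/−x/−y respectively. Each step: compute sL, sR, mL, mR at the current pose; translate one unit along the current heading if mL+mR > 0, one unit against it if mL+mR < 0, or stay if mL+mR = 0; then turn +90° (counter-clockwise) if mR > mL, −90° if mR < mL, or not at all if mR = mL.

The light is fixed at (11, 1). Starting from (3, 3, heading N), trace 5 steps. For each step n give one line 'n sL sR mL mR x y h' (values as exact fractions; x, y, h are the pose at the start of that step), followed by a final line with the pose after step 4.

n=0: pose=(3,3,N); sL=30/29, sR=30/13; mL=-480/377, mR=-30/13; mL+mR=-1350/377 → advance -1; mR−mL=-30/29 → turn -1·90°
n=1: pose=(3,2,E); sL=8/3, sR=120/37; mL=-64/111, mR=-120/37; mL+mR=-424/111 → advance -1; mR−mL=-8/3 → turn -1·90°
n=2: pose=(2,2,S); sL=12/5, sR=60/61; mL=432/305, mR=-60/61; mL+mR=132/305 → advance +1; mR−mL=-12/5 → turn -1·90°
n=3: pose=(2,1,W); sL=24/25, sR=24/25; mL=0, mR=-24/25; mL+mR=-24/25 → advance -1; mR−mL=-24/25 → turn -1·90°
n=4: pose=(3,1,N); sL=15/13, sR=3; mL=-24/13, mR=-3; mL+mR=-63/13 → advance -1; mR−mL=-15/13 → turn -1·90°

0 30/29 30/13 -480/377 -30/13 3 3 N
1 8/3 120/37 -64/111 -120/37 3 2 E
2 12/5 60/61 432/305 -60/61 2 2 S
3 24/25 24/25 0 -24/25 2 1 W
4 15/13 3 -24/13 -3 3 1 N
final 3 0 E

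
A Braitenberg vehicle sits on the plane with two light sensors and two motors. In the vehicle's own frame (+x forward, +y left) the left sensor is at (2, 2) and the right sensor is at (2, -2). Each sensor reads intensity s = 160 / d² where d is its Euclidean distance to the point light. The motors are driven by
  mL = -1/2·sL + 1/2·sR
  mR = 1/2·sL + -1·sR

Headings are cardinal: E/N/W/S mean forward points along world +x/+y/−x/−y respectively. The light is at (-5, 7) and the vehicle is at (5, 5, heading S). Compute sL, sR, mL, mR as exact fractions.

1 2 1/2 -3/2

left sensor world pos  = (7, 3); dL² = 160
right sensor world pos = (3, 3); dR² = 80
sL = 160/160 = 1
sR = 160/80 = 2
mL = -1/2·sL + 1/2·sR = 1/2
mR = 1/2·sL + -1·sR = -3/2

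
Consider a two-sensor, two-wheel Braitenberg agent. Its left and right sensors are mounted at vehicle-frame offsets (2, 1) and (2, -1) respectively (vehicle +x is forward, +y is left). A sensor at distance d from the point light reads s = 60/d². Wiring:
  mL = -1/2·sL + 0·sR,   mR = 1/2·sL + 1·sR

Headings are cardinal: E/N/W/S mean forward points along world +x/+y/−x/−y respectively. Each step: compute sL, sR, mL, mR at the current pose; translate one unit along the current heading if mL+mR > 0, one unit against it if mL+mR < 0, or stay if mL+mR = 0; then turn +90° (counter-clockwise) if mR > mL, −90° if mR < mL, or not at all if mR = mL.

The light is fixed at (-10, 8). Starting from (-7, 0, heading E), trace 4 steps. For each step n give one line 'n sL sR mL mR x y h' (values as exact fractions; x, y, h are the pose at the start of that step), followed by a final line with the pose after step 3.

0 30/37 30/53 -15/37 1905/1961 -7 0 E
1 4/3 60/61 -2/3 302/183 -6 0 N
2 15/17 3/2 -15/34 33/17 -6 1 W
3 60/97 12/17 -30/97 1674/1649 -7 1 S
final -7 0 E

n=0: pose=(-7,0,E); sL=30/37, sR=30/53; mL=-15/37, mR=1905/1961; mL+mR=30/53 → advance +1; mR−mL=2700/1961 → turn +1·90°
n=1: pose=(-6,0,N); sL=4/3, sR=60/61; mL=-2/3, mR=302/183; mL+mR=60/61 → advance +1; mR−mL=424/183 → turn +1·90°
n=2: pose=(-6,1,W); sL=15/17, sR=3/2; mL=-15/34, mR=33/17; mL+mR=3/2 → advance +1; mR−mL=81/34 → turn +1·90°
n=3: pose=(-7,1,S); sL=60/97, sR=12/17; mL=-30/97, mR=1674/1649; mL+mR=12/17 → advance +1; mR−mL=2184/1649 → turn +1·90°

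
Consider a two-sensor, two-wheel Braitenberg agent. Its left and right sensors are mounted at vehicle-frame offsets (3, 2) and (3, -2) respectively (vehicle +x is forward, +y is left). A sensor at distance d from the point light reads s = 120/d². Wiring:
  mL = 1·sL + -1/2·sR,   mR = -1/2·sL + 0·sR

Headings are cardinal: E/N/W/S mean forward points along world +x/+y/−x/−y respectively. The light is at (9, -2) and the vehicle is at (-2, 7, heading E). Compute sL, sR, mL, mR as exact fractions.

24/37 120/113 492/4181 -12/37

left sensor world pos  = (1, 9); dL² = 185
right sensor world pos = (1, 5); dR² = 113
sL = 120/185 = 24/37
sR = 120/113 = 120/113
mL = 1·sL + -1/2·sR = 492/4181
mR = -1/2·sL + 0·sR = -12/37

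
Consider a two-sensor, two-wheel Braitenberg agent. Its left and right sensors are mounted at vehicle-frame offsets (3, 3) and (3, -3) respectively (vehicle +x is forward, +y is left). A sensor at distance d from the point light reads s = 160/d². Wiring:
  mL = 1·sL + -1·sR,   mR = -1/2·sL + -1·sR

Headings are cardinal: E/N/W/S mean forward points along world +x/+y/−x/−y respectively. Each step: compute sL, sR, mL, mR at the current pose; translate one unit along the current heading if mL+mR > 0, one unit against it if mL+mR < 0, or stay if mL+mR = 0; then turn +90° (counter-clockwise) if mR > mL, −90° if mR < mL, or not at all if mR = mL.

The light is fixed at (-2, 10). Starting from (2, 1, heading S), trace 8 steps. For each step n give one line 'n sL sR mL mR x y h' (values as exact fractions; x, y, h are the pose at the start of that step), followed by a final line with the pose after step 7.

0 160/193 32/29 -1536/5597 -8496/5597 2 1 S
1 80/61 80/13 -3840/793 -5400/793 2 2 W
2 160/29 160/89 9600/2581 -11760/2581 3 2 N
3 8/5 10/13 54/65 -102/65 3 1 E
4 160/193 32/29 -1536/5597 -8496/5597 2 1 S
5 80/61 80/13 -3840/793 -5400/793 2 2 W
6 160/29 160/89 9600/2581 -11760/2581 3 2 N
7 8/5 10/13 54/65 -102/65 3 1 E
final 2 1 S

n=0: pose=(2,1,S); sL=160/193, sR=32/29; mL=-1536/5597, mR=-8496/5597; mL+mR=-10032/5597 → advance -1; mR−mL=-240/193 → turn -1·90°
n=1: pose=(2,2,W); sL=80/61, sR=80/13; mL=-3840/793, mR=-5400/793; mL+mR=-9240/793 → advance -1; mR−mL=-120/61 → turn -1·90°
n=2: pose=(3,2,N); sL=160/29, sR=160/89; mL=9600/2581, mR=-11760/2581; mL+mR=-2160/2581 → advance -1; mR−mL=-240/29 → turn -1·90°
n=3: pose=(3,1,E); sL=8/5, sR=10/13; mL=54/65, mR=-102/65; mL+mR=-48/65 → advance -1; mR−mL=-12/5 → turn -1·90°
n=4: pose=(2,1,S); sL=160/193, sR=32/29; mL=-1536/5597, mR=-8496/5597; mL+mR=-10032/5597 → advance -1; mR−mL=-240/193 → turn -1·90°
n=5: pose=(2,2,W); sL=80/61, sR=80/13; mL=-3840/793, mR=-5400/793; mL+mR=-9240/793 → advance -1; mR−mL=-120/61 → turn -1·90°
n=6: pose=(3,2,N); sL=160/29, sR=160/89; mL=9600/2581, mR=-11760/2581; mL+mR=-2160/2581 → advance -1; mR−mL=-240/29 → turn -1·90°
n=7: pose=(3,1,E); sL=8/5, sR=10/13; mL=54/65, mR=-102/65; mL+mR=-48/65 → advance -1; mR−mL=-12/5 → turn -1·90°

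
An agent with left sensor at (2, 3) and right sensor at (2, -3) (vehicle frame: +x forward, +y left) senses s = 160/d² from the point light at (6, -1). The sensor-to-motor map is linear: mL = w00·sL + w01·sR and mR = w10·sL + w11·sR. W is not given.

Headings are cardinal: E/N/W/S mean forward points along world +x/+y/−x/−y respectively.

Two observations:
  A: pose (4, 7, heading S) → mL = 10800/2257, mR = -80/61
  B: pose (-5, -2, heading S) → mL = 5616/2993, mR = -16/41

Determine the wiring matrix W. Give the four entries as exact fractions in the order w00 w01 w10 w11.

1/2 1 0 -1/2

obs A: pose=(4,7,S) → sL=160/37, sR=160/61, mL=10800/2257, mR=-80/61
obs B: pose=(-5,-2,S) → sL=160/73, sR=32/41, mL=5616/2993, mR=-16/41
sensor matrix S = [[160/37, 160/61], [160/73, 32/41]]; det S = -16035840/6755201
solve [mL_A; mL_B] = S·[w00; w01] and [mR_A; mR_B] = S·[w10; w11]:
  w00 = 1/2, w01 = 1, w10 = 0, w11 = -1/2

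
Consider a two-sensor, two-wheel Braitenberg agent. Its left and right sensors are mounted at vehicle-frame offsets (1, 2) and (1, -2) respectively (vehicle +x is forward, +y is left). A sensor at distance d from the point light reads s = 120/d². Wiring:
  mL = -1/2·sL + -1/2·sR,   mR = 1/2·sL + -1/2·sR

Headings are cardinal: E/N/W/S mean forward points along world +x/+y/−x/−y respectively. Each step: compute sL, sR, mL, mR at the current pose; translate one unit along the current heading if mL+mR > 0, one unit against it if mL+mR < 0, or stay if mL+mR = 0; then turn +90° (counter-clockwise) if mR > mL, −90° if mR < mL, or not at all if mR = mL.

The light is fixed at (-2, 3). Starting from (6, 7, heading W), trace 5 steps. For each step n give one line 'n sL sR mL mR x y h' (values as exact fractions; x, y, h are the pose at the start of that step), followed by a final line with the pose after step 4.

0 120/53 24/17 -1656/901 384/901 6 7 W
1 12/13 60/29 -564/377 -216/377 7 7 S
2 120/149 120/109 -15480/16241 -2400/16241 7 8 E
3 5/3 15/17 -65/51 20/51 6 8 N
4 120/53 24/17 -1656/901 384/901 6 7 W
final 7 7 S

n=0: pose=(6,7,W); sL=120/53, sR=24/17; mL=-1656/901, mR=384/901; mL+mR=-24/17 → advance -1; mR−mL=120/53 → turn +1·90°
n=1: pose=(7,7,S); sL=12/13, sR=60/29; mL=-564/377, mR=-216/377; mL+mR=-60/29 → advance -1; mR−mL=12/13 → turn +1·90°
n=2: pose=(7,8,E); sL=120/149, sR=120/109; mL=-15480/16241, mR=-2400/16241; mL+mR=-120/109 → advance -1; mR−mL=120/149 → turn +1·90°
n=3: pose=(6,8,N); sL=5/3, sR=15/17; mL=-65/51, mR=20/51; mL+mR=-15/17 → advance -1; mR−mL=5/3 → turn +1·90°
n=4: pose=(6,7,W); sL=120/53, sR=24/17; mL=-1656/901, mR=384/901; mL+mR=-24/17 → advance -1; mR−mL=120/53 → turn +1·90°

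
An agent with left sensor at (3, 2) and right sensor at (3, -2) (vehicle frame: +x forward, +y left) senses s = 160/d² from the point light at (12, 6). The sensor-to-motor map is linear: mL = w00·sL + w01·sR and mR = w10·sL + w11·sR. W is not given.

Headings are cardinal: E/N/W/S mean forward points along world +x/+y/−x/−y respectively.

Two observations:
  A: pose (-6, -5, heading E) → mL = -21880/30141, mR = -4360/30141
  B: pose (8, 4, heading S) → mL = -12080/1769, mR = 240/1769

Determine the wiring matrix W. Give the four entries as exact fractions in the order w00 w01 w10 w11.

obs A: pose=(-6,-5,E) → sL=80/153, sR=80/197, mL=-21880/30141, mR=-4360/30141
obs B: pose=(8,4,S) → sL=160/29, sR=160/61, mL=-12080/1769, mR=240/1769
sensor matrix S = [[80/153, 80/197], [160/29, 160/61]]; det S = -46336000/53319429
solve [mL_A; mL_B] = S·[w00; w01] and [mR_A; mR_B] = S·[w10; w11]:
  w00 = -1, w01 = -1/2, w10 = 1/2, w11 = -1

-1 -1/2 1/2 -1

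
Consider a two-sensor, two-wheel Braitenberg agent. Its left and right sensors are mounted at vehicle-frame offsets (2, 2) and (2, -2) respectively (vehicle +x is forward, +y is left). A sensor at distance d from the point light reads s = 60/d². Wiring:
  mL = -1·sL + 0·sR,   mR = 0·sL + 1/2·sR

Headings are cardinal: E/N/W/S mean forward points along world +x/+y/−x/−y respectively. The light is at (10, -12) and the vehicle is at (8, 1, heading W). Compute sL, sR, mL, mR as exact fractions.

left sensor world pos  = (6, -1); dL² = 137
right sensor world pos = (6, 3); dR² = 241
sL = 60/137 = 60/137
sR = 60/241 = 60/241
mL = -1·sL + 0·sR = -60/137
mR = 0·sL + 1/2·sR = 30/241

60/137 60/241 -60/137 30/241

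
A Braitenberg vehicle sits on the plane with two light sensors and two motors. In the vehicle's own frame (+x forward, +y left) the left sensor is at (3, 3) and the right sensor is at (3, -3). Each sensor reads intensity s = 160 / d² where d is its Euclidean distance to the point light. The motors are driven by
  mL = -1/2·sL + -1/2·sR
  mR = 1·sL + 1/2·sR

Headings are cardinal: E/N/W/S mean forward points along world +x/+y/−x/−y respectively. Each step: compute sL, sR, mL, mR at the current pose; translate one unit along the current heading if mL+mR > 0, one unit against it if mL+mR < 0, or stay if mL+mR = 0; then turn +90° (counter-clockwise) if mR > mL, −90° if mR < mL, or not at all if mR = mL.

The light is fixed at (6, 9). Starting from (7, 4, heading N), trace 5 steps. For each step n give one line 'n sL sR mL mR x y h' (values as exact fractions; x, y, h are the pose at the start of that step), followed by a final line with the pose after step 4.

n=0: pose=(7,4,N); sL=20, sR=8; mL=-14, mR=24; mL+mR=10 → advance +1; mR−mL=38 → turn +1·90°
n=1: pose=(7,5,W); sL=160/53, sR=32; mL=-928/53, mR=1008/53; mL+mR=80/53 → advance +1; mR−mL=1936/53 → turn +1·90°
n=2: pose=(6,5,S); sL=80/29, sR=80/29; mL=-80/29, mR=120/29; mL+mR=40/29 → advance +1; mR−mL=200/29 → turn +1·90°
n=3: pose=(6,4,E); sL=160/13, sR=160/73; mL=-6880/949, mR=12720/949; mL+mR=80/13 → advance +1; mR−mL=19600/949 → turn +1·90°
n=4: pose=(7,4,N); sL=20, sR=8; mL=-14, mR=24; mL+mR=10 → advance +1; mR−mL=38 → turn +1·90°

0 20 8 -14 24 7 4 N
1 160/53 32 -928/53 1008/53 7 5 W
2 80/29 80/29 -80/29 120/29 6 5 S
3 160/13 160/73 -6880/949 12720/949 6 4 E
4 20 8 -14 24 7 4 N
final 7 5 W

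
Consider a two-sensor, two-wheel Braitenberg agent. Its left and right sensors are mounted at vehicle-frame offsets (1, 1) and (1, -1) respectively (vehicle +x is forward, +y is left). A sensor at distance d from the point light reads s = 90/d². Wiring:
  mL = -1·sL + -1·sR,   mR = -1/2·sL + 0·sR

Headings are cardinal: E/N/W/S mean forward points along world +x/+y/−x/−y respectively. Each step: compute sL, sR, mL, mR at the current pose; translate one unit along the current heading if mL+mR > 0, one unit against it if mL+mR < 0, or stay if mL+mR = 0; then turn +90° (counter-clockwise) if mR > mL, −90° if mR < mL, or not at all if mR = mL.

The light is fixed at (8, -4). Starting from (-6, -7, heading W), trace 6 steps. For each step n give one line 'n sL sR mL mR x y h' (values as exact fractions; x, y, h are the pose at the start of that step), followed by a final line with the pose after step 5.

0 90/241 90/229 -42300/55189 -45/241 -6 -7 W
1 9/16 45/106 -837/848 -9/32 -5 -7 S
2 18/29 10/17 -596/493 -9/29 -5 -6 E
3 45/113 9/17 -1782/1921 -45/226 -6 -6 N
4 90/241 90/229 -42300/55189 -45/241 -6 -7 W
5 9/16 45/106 -837/848 -9/32 -5 -7 S
final -5 -6 E

n=0: pose=(-6,-7,W); sL=90/241, sR=90/229; mL=-42300/55189, mR=-45/241; mL+mR=-52605/55189 → advance -1; mR−mL=31995/55189 → turn +1·90°
n=1: pose=(-5,-7,S); sL=9/16, sR=45/106; mL=-837/848, mR=-9/32; mL+mR=-2151/1696 → advance -1; mR−mL=1197/1696 → turn +1·90°
n=2: pose=(-5,-6,E); sL=18/29, sR=10/17; mL=-596/493, mR=-9/29; mL+mR=-749/493 → advance -1; mR−mL=443/493 → turn +1·90°
n=3: pose=(-6,-6,N); sL=45/113, sR=9/17; mL=-1782/1921, mR=-45/226; mL+mR=-4329/3842 → advance -1; mR−mL=2799/3842 → turn +1·90°
n=4: pose=(-6,-7,W); sL=90/241, sR=90/229; mL=-42300/55189, mR=-45/241; mL+mR=-52605/55189 → advance -1; mR−mL=31995/55189 → turn +1·90°
n=5: pose=(-5,-7,S); sL=9/16, sR=45/106; mL=-837/848, mR=-9/32; mL+mR=-2151/1696 → advance -1; mR−mL=1197/1696 → turn +1·90°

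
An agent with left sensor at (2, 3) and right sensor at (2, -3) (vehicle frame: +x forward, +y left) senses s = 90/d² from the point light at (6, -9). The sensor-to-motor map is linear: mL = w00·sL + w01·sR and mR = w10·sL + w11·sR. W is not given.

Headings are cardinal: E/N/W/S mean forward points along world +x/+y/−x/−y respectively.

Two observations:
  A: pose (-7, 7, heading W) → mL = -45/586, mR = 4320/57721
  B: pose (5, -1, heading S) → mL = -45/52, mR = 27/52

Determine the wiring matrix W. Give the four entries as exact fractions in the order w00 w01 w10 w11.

0 -1/2 1 -1

obs A: pose=(-7,7,W) → sL=45/197, sR=45/293, mL=-45/586, mR=4320/57721
obs B: pose=(5,-1,S) → sL=9/4, sR=45/26, mL=-45/52, mR=27/52
sensor matrix S = [[45/197, 45/293], [9/4, 45/26]]; det S = 149445/3001492
solve [mL_A; mL_B] = S·[w00; w01] and [mR_A; mR_B] = S·[w10; w11]:
  w00 = 0, w01 = -1/2, w10 = 1, w11 = -1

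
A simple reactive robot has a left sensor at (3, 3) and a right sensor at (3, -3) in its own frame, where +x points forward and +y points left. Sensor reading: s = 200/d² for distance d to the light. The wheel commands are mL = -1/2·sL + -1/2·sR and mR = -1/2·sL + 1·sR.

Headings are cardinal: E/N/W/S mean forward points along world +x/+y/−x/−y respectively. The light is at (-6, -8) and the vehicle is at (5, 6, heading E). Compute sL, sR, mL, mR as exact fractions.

40/97 200/317 -16040/30749 13060/30749

left sensor world pos  = (8, 9); dL² = 485
right sensor world pos = (8, 3); dR² = 317
sL = 200/485 = 40/97
sR = 200/317 = 200/317
mL = -1/2·sL + -1/2·sR = -16040/30749
mR = -1/2·sL + 1·sR = 13060/30749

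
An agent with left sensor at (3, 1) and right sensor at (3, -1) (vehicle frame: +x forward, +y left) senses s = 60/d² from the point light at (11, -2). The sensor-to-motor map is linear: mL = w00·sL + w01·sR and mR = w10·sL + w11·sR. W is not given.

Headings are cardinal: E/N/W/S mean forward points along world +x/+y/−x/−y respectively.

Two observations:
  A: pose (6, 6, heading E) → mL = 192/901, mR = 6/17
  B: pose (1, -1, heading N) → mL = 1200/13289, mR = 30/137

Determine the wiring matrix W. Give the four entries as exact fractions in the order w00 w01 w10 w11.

obs A: pose=(6,6,E) → sL=12/17, sR=60/53, mL=192/901, mR=6/17
obs B: pose=(1,-1,N) → sL=60/137, sR=60/97, mL=1200/13289, mR=30/137
sensor matrix S = [[12/17, 60/53], [60/137, 60/97]]; det S = -708480/11973389
solve [mL_A; mL_B] = S·[w00; w01] and [mR_A; mR_B] = S·[w10; w11]:
  w00 = -1/2, w01 = 1/2, w10 = 1/2, w11 = 0

-1/2 1/2 1/2 0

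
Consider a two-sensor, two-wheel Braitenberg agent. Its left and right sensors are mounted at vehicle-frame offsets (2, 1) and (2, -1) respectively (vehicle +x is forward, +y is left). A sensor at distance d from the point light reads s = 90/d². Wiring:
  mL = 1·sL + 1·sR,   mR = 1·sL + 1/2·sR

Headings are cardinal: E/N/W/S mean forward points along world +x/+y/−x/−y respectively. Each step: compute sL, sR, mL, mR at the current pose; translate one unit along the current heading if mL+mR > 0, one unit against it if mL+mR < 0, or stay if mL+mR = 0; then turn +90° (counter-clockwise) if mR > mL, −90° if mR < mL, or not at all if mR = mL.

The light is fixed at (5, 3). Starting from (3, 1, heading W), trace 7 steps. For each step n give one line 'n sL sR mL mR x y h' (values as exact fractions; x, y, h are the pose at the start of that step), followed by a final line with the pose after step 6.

n=0: pose=(3,1,W); sL=18/5, sR=90/17; mL=756/85, mR=531/85; mL+mR=1287/85 → advance +1; mR−mL=-45/17 → turn -1·90°
n=1: pose=(2,1,N); sL=45/8, sR=45/2; mL=225/8, mR=135/8; mL+mR=45 → advance +1; mR−mL=-45/4 → turn -1·90°
n=2: pose=(2,2,E); sL=90, sR=18; mL=108, mR=99; mL+mR=207 → advance +1; mR−mL=-9 → turn -1·90°
n=3: pose=(3,2,S); sL=9, sR=5; mL=14, mR=23/2; mL+mR=51/2 → advance +1; mR−mL=-5/2 → turn -1·90°
n=4: pose=(3,1,W); sL=18/5, sR=90/17; mL=756/85, mR=531/85; mL+mR=1287/85 → advance +1; mR−mL=-45/17 → turn -1·90°
n=5: pose=(2,1,N); sL=45/8, sR=45/2; mL=225/8, mR=135/8; mL+mR=45 → advance +1; mR−mL=-45/4 → turn -1·90°
n=6: pose=(2,2,E); sL=90, sR=18; mL=108, mR=99; mL+mR=207 → advance +1; mR−mL=-9 → turn -1·90°

0 18/5 90/17 756/85 531/85 3 1 W
1 45/8 45/2 225/8 135/8 2 1 N
2 90 18 108 99 2 2 E
3 9 5 14 23/2 3 2 S
4 18/5 90/17 756/85 531/85 3 1 W
5 45/8 45/2 225/8 135/8 2 1 N
6 90 18 108 99 2 2 E
final 3 2 S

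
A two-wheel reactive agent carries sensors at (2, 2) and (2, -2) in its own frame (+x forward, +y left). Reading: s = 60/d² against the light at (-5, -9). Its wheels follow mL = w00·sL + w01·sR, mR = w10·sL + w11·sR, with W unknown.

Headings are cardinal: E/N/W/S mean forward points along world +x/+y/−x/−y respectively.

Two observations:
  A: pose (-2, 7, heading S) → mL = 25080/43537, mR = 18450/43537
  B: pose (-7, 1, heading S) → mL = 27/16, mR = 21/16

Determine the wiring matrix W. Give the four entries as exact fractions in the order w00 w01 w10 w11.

obs A: pose=(-2,7,S) → sL=60/221, sR=60/197, mL=25080/43537, mR=18450/43537
obs B: pose=(-7,1,S) → sL=15/16, sR=3/4, mL=27/16, mR=21/16
sensor matrix S = [[60/221, 60/197], [15/16, 3/4]]; det S = -14265/174148
solve [mL_A; mL_B] = S·[w00; w01] and [mR_A; mR_B] = S·[w10; w11]:
  w00 = 1, w01 = 1, w10 = 1, w11 = 1/2

1 1 1 1/2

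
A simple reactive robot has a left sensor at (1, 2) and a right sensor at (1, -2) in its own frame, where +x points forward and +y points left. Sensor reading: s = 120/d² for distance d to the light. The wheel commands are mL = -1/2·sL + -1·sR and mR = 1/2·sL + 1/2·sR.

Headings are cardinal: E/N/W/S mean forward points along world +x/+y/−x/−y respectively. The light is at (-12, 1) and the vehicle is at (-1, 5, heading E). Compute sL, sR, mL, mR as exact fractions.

2/3 30/37 -127/111 82/111

left sensor world pos  = (0, 7); dL² = 180
right sensor world pos = (0, 3); dR² = 148
sL = 120/180 = 2/3
sR = 120/148 = 30/37
mL = -1/2·sL + -1·sR = -127/111
mR = 1/2·sL + 1/2·sR = 82/111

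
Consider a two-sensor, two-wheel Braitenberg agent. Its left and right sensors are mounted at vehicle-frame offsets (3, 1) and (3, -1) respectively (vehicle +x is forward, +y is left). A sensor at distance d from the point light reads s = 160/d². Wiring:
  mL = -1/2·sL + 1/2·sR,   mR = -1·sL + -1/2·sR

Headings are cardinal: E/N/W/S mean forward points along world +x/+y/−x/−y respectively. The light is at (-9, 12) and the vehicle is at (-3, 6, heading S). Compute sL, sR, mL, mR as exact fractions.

left sensor world pos  = (-2, 3); dL² = 130
right sensor world pos = (-4, 3); dR² = 106
sL = 160/130 = 16/13
sR = 160/106 = 80/53
mL = -1/2·sL + 1/2·sR = 96/689
mR = -1·sL + -1/2·sR = -1368/689

16/13 80/53 96/689 -1368/689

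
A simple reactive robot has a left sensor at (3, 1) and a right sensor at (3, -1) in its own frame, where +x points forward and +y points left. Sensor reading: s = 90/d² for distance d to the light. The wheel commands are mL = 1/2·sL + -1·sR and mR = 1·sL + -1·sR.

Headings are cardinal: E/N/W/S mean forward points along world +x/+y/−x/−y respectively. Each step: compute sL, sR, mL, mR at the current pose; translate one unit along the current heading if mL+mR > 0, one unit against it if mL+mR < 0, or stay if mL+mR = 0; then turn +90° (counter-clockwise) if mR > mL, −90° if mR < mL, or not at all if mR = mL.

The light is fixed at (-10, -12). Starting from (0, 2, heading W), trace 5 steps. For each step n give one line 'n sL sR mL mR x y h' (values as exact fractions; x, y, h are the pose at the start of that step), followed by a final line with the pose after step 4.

0 45/109 45/137 -3645/29866 1260/14933 0 2 W
1 18/53 90/221 -2781/11713 -792/11713 1 2 S
2 45/226 45/196 -720/5537 -675/22148 1 3 E
3 2/9 18/89 -73/801 16/801 0 3 N
4 45/109 45/137 -3645/29866 1260/14933 0 2 W
final 1 2 S

n=0: pose=(0,2,W); sL=45/109, sR=45/137; mL=-3645/29866, mR=1260/14933; mL+mR=-1125/29866 → advance -1; mR−mL=45/218 → turn +1·90°
n=1: pose=(1,2,S); sL=18/53, sR=90/221; mL=-2781/11713, mR=-792/11713; mL+mR=-3573/11713 → advance -1; mR−mL=9/53 → turn +1·90°
n=2: pose=(1,3,E); sL=45/226, sR=45/196; mL=-720/5537, mR=-675/22148; mL+mR=-3555/22148 → advance -1; mR−mL=45/452 → turn +1·90°
n=3: pose=(0,3,N); sL=2/9, sR=18/89; mL=-73/801, mR=16/801; mL+mR=-19/267 → advance -1; mR−mL=1/9 → turn +1·90°
n=4: pose=(0,2,W); sL=45/109, sR=45/137; mL=-3645/29866, mR=1260/14933; mL+mR=-1125/29866 → advance -1; mR−mL=45/218 → turn +1·90°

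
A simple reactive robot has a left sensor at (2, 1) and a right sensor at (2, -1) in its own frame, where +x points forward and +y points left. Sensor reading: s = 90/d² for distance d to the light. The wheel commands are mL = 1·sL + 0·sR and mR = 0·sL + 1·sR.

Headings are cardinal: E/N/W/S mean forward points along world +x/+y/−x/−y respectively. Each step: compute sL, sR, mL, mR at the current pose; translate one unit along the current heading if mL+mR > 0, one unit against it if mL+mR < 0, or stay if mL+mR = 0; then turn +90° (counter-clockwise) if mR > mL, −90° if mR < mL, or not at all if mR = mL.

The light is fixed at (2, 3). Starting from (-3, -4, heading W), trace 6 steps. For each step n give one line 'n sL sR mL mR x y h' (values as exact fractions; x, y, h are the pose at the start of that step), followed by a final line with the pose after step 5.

0 90/113 18/17 90/113 18/17 -3 -4 W
1 45/53 9/13 45/53 9/13 -4 -4 S
2 18/29 90/113 18/29 90/113 -4 -5 W
3 45/68 45/82 45/68 45/82 -5 -5 S
4 90/181 18/29 90/181 18/29 -5 -6 W
5 9/17 45/101 9/17 45/101 -6 -6 S
final -6 -7 W

n=0: pose=(-3,-4,W); sL=90/113, sR=18/17; mL=90/113, mR=18/17; mL+mR=3564/1921 → advance +1; mR−mL=504/1921 → turn +1·90°
n=1: pose=(-4,-4,S); sL=45/53, sR=9/13; mL=45/53, mR=9/13; mL+mR=1062/689 → advance +1; mR−mL=-108/689 → turn -1·90°
n=2: pose=(-4,-5,W); sL=18/29, sR=90/113; mL=18/29, mR=90/113; mL+mR=4644/3277 → advance +1; mR−mL=576/3277 → turn +1·90°
n=3: pose=(-5,-5,S); sL=45/68, sR=45/82; mL=45/68, mR=45/82; mL+mR=3375/2788 → advance +1; mR−mL=-315/2788 → turn -1·90°
n=4: pose=(-5,-6,W); sL=90/181, sR=18/29; mL=90/181, mR=18/29; mL+mR=5868/5249 → advance +1; mR−mL=648/5249 → turn +1·90°
n=5: pose=(-6,-6,S); sL=9/17, sR=45/101; mL=9/17, mR=45/101; mL+mR=1674/1717 → advance +1; mR−mL=-144/1717 → turn -1·90°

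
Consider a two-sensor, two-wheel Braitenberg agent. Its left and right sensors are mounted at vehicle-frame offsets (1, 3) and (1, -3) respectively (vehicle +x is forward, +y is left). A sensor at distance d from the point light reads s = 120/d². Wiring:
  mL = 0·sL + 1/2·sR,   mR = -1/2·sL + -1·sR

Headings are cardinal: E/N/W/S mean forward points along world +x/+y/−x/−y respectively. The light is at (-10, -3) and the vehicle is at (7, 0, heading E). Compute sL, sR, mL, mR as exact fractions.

left sensor world pos  = (8, 3); dL² = 360
right sensor world pos = (8, -3); dR² = 324
sL = 120/360 = 1/3
sR = 120/324 = 10/27
mL = 0·sL + 1/2·sR = 5/27
mR = -1/2·sL + -1·sR = -29/54

1/3 10/27 5/27 -29/54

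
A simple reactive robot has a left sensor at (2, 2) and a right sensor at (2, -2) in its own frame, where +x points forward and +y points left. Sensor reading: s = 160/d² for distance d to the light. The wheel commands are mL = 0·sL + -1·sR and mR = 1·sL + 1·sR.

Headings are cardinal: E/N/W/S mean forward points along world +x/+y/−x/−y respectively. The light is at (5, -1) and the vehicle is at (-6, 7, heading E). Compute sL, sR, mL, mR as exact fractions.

160/181 160/117 -160/117 47680/21177

left sensor world pos  = (-4, 9); dL² = 181
right sensor world pos = (-4, 5); dR² = 117
sL = 160/181 = 160/181
sR = 160/117 = 160/117
mL = 0·sL + -1·sR = -160/117
mR = 1·sL + 1·sR = 47680/21177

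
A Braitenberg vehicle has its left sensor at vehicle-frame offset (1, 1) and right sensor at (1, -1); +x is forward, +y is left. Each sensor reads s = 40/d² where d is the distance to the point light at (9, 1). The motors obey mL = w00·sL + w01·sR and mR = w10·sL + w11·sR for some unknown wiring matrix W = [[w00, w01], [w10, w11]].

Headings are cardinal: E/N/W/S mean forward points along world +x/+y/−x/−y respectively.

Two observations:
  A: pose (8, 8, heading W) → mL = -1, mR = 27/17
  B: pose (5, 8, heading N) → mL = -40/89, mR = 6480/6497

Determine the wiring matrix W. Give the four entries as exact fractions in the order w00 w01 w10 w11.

obs A: pose=(8,8,W) → sL=1, sR=10/17, mL=-1, mR=27/17
obs B: pose=(5,8,N) → sL=40/89, sR=40/73, mL=-40/89, mR=6480/6497
sensor matrix S = [[1, 10/17], [40/89, 40/73]]; det S = 31320/110449
solve [mL_A; mL_B] = S·[w00; w01] and [mR_A; mR_B] = S·[w10; w11]:
  w00 = -1, w01 = 0, w10 = 1, w11 = 1

-1 0 1 1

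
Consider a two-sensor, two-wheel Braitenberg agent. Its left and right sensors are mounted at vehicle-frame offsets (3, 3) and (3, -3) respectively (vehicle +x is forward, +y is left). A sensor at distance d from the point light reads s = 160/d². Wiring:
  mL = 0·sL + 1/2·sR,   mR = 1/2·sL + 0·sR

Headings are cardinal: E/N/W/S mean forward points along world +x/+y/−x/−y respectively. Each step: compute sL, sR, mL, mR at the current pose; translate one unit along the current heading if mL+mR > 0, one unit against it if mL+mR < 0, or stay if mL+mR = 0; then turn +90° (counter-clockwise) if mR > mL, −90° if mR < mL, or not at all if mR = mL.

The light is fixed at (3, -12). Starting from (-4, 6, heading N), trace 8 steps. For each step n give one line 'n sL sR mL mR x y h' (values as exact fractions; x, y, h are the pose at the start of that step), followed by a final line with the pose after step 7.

0 160/541 160/457 80/457 80/541 -4 6 N
1 8/25 10/17 5/17 4/25 -4 7 E
2 32/53 160/337 80/337 16/53 -3 7 S
3 16/45 80/117 40/117 8/45 -3 6 E
4 160/229 160/289 80/289 80/229 -2 6 S
5 40/101 4/5 2/5 20/101 -2 5 E
6 160/197 32/49 16/49 80/197 -1 5 S
7 80/181 16/17 8/17 40/181 -1 4 E
final 0 4 S

n=0: pose=(-4,6,N); sL=160/541, sR=160/457; mL=80/457, mR=80/541; mL+mR=79840/247237 → advance +1; mR−mL=-6720/247237 → turn -1·90°
n=1: pose=(-4,7,E); sL=8/25, sR=10/17; mL=5/17, mR=4/25; mL+mR=193/425 → advance +1; mR−mL=-57/425 → turn -1·90°
n=2: pose=(-3,7,S); sL=32/53, sR=160/337; mL=80/337, mR=16/53; mL+mR=9632/17861 → advance +1; mR−mL=1152/17861 → turn +1·90°
n=3: pose=(-3,6,E); sL=16/45, sR=80/117; mL=40/117, mR=8/45; mL+mR=304/585 → advance +1; mR−mL=-32/195 → turn -1·90°
n=4: pose=(-2,6,S); sL=160/229, sR=160/289; mL=80/289, mR=80/229; mL+mR=41440/66181 → advance +1; mR−mL=4800/66181 → turn +1·90°
n=5: pose=(-2,5,E); sL=40/101, sR=4/5; mL=2/5, mR=20/101; mL+mR=302/505 → advance +1; mR−mL=-102/505 → turn -1·90°
n=6: pose=(-1,5,S); sL=160/197, sR=32/49; mL=16/49, mR=80/197; mL+mR=7072/9653 → advance +1; mR−mL=768/9653 → turn +1·90°
n=7: pose=(-1,4,E); sL=80/181, sR=16/17; mL=8/17, mR=40/181; mL+mR=2128/3077 → advance +1; mR−mL=-768/3077 → turn -1·90°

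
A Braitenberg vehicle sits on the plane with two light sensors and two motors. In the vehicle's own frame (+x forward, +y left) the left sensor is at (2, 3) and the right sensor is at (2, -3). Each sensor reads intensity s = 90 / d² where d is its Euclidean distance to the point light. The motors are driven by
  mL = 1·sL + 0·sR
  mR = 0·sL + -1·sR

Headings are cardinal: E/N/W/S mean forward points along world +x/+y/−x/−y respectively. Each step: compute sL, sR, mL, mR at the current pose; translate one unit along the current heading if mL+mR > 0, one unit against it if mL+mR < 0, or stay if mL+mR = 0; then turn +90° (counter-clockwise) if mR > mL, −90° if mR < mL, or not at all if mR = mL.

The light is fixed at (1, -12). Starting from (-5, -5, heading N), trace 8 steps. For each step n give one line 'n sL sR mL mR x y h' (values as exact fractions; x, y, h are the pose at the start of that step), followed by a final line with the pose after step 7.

0 5/9 1 5/9 -1 -5 -5 N
1 90/97 18/5 90/97 -18/5 -5 -6 E
2 45/16 45/58 45/16 -45/58 -6 -6 S
3 18/17 18/29 18/17 -18/29 -6 -7 W
4 9/17 45/37 9/17 -45/37 -7 -7 N
5 18/17 90/37 18/17 -90/37 -7 -8 E
6 9/4 45/74 9/4 -45/74 -8 -8 S
7 90/121 90/157 90/121 -90/157 -8 -9 W
final -9 -9 N

n=0: pose=(-5,-5,N); sL=5/9, sR=1; mL=5/9, mR=-1; mL+mR=-4/9 → advance -1; mR−mL=-14/9 → turn -1·90°
n=1: pose=(-5,-6,E); sL=90/97, sR=18/5; mL=90/97, mR=-18/5; mL+mR=-1296/485 → advance -1; mR−mL=-2196/485 → turn -1·90°
n=2: pose=(-6,-6,S); sL=45/16, sR=45/58; mL=45/16, mR=-45/58; mL+mR=945/464 → advance +1; mR−mL=-1665/464 → turn -1·90°
n=3: pose=(-6,-7,W); sL=18/17, sR=18/29; mL=18/17, mR=-18/29; mL+mR=216/493 → advance +1; mR−mL=-828/493 → turn -1·90°
n=4: pose=(-7,-7,N); sL=9/17, sR=45/37; mL=9/17, mR=-45/37; mL+mR=-432/629 → advance -1; mR−mL=-1098/629 → turn -1·90°
n=5: pose=(-7,-8,E); sL=18/17, sR=90/37; mL=18/17, mR=-90/37; mL+mR=-864/629 → advance -1; mR−mL=-2196/629 → turn -1·90°
n=6: pose=(-8,-8,S); sL=9/4, sR=45/74; mL=9/4, mR=-45/74; mL+mR=243/148 → advance +1; mR−mL=-423/148 → turn -1·90°
n=7: pose=(-8,-9,W); sL=90/121, sR=90/157; mL=90/121, mR=-90/157; mL+mR=3240/18997 → advance +1; mR−mL=-25020/18997 → turn -1·90°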